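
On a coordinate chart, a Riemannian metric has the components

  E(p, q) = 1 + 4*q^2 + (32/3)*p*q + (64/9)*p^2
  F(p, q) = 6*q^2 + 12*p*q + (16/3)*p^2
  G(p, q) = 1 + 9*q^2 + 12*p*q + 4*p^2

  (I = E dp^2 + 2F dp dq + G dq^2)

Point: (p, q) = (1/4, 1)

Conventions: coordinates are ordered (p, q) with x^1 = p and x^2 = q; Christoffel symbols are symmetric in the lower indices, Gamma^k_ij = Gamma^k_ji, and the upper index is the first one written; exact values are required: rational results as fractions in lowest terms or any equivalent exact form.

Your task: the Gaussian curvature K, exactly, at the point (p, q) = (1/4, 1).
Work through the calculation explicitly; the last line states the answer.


E = 73/9, F = 28/3, G = 53/4, EG - F^2 = 733/36 at the point
E_p = 128/9, E_q = 32/3, F_p = 44/3, F_q = 15, G_p = 14, G_q = 21
E_qq = 8, F_pq = 12, G_pp = 8
Evaluate Brioschi's two determinant matrices M1, M2 and divide by (EG - F^2)^2.
M1 = [[-E_qq/2 + F_pq - G_pp/2, E_p/2, F_p - E_q/2], [F_q - G_p/2, E, F], [G_q/2, F, G]] = [[4, 64/9, 28/3], [8, 73/9, 28/3], [21/2, 28/3, 53/4]]; det M1 = -661/9
M2 = [[0, E_q/2, G_p/2], [E_q/2, E, F], [G_p/2, F, G]] = [[0, 16/3, 7], [16/3, 73/9, 28/3], [7, 28/3, 53/4]]; det M2 = -697/9
det M1 - det M2 = 4; K = 4 / (733/36)^2 = 5184/537289

Answer: K = 5184/537289


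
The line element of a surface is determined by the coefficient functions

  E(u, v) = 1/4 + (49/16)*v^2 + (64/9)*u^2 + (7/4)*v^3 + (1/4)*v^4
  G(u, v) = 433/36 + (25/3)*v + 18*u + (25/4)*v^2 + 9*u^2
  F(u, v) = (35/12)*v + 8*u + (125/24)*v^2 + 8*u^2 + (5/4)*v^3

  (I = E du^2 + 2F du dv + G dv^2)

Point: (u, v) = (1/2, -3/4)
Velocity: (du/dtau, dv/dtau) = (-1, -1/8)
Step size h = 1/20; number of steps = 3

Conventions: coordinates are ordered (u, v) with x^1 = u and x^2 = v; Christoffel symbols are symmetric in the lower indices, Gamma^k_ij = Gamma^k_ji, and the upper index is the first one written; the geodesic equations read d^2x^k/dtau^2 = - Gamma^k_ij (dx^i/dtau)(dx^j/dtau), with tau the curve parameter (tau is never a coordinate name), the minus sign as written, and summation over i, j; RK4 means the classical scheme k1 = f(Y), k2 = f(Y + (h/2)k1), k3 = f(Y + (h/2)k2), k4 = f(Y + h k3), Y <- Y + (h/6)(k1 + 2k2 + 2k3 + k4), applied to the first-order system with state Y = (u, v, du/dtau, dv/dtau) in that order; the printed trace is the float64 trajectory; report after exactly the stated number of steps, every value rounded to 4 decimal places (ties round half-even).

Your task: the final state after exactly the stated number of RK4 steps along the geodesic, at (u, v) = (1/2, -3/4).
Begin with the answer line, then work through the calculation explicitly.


Answer: u = 0.3822, v = -0.7877, du/dtau = -0.5512, dv/dtau = -0.3684

f(Y) = (du/dtau, dv/dtau, -Gamma^u_ij Y'^i Y'^j, -Gamma^v_ij Y'^i Y'^j) with the Gammas evaluated at the stage position; h = 0.050000; intermediate values shown to 6 dp
step 0: u = 0.5000, v = -0.7500, du/dtau = -1.0000, dv/dtau = -0.1250
step 1:
  k1: at (u, v) = (0.500000, -0.750000), (du/dtau, dv/dtau) = (-1.000000, -0.125000); Gamma_uuu = -1.318431, Gamma_uuv = -4.223603, Gamma_uvv = -13.317298, Gamma_vuu = 1.227893, Gamma_vuv = 1.934881, Gamma_vvv = 4.003431; k1 = (-1.000000, -0.125000, 2.582414, -1.774166)
  k2: at (u, v) = (0.475000, -0.753125), (du/dtau, dv/dtau) = (-0.935440, -0.169354); Gamma_uuu = -1.233406, Gamma_uuv = -4.051549, Gamma_uvv = -13.098277, Gamma_vuu = 1.198356, Gamma_vuv = 1.855869, Gamma_vvv = 3.813584; k2 = (-0.935440, -0.169354, 2.738656, -1.746011)
  k3: at (u, v) = (0.476614, -0.754234), (du/dtau, dv/dtau) = (-0.931534, -0.168650); Gamma_uuu = -1.240372, Gamma_uuv = -4.062171, Gamma_uvv = -13.108400, Gamma_vuu = 1.200799, Gamma_vuv = 1.861372, Gamma_vvv = 3.826387; k3 = (-0.931534, -0.168650, 2.725541, -1.735689)
  k4: at (u, v) = (0.453423, -0.758433), (du/dtau, dv/dtau) = (-0.863723, -0.211784); Gamma_uuu = -1.165073, Gamma_uuv = -3.902085, Gamma_uvv = -12.898178, Gamma_vuu = 1.175586, Gamma_vuv = 1.790553, Gamma_vvv = 3.650281; k4 = (-0.863723, -0.211784, 2.875245, -1.695799)
  Y <- Y + (h/6)(k1 + 2k2 + 2k3 + k4): u = 0.4534, v = -0.7584, du/dtau = -0.8634, dv/dtau = -0.2119
step 2:
  k1: at (u, v) = (0.453353, -0.758440), (du/dtau, dv/dtau) = (-0.863450, -0.211945); Gamma_uuu = -1.164841, Gamma_uuv = -3.901600, Gamma_uvv = -12.897552, Gamma_vuu = 1.175509, Gamma_vuv = 1.790339, Gamma_vvv = 3.649742; k1 = (-0.863450, -0.211945, 2.875820, -1.695620)
  k2: at (u, v) = (0.431767, -0.763739), (du/dtau, dv/dtau) = (-0.791554, -0.254335); Gamma_uuu = -1.098445, Gamma_uuv = -3.752125, Gamma_uvv = -12.694109, Gamma_vuu = 1.154129, Gamma_vuv = 1.726872, Gamma_vvv = 3.485944; k2 = (-0.791554, -0.254335, 3.020132, -1.643930)
  k3: at (u, v) = (0.433564, -0.764798), (du/dtau, dv/dtau) = (-0.787946, -0.253043); Gamma_uuu = -1.105714, Gamma_uuv = -3.763966, Gamma_uvv = -12.705832, Gamma_vuu = 1.156494, Gamma_vuv = 1.732605, Gamma_vvv = 3.500166; k3 = (-0.787946, -0.253043, 3.001008, -1.633047)
  k4: at (u, v) = (0.413955, -0.771092), (du/dtau, dv/dtau) = (-0.713399, -0.293597); Gamma_uuu = -1.048895, Gamma_uuv = -3.627720, Gamma_uvv = -12.512645, Gamma_vuu = 1.138776, Gamma_vuv = 1.677019, Gamma_vvv = 3.351696; k4 = (-0.713399, -0.293597, 3.132069, -1.570990)
  Y <- Y + (h/6)(k1 + 2k2 + 2k3 + k4): u = 0.4139, v = -0.7711, du/dtau = -0.7130, dv/dtau = -0.2938
step 3:
  k1: at (u, v) = (0.413887, -0.771109), (du/dtau, dv/dtau) = (-0.713031, -0.293783); Gamma_uuu = -1.048695, Gamma_uuv = -3.627249, Gamma_uvv = -12.511987, Gamma_vuu = 1.138714, Gamma_vuv = 1.676828, Gamma_vvv = 3.351178; k1 = (-0.713031, -0.293783, 3.132705, -1.570684)
  k2: at (u, v) = (0.396062, -0.778454), (du/dtau, dv/dtau) = (-0.634714, -0.333050); Gamma_uuu = -1.000685, Gamma_uuv = -3.502979, Gamma_uvv = -12.327363, Gamma_vuu = 1.124228, Gamma_vuv = 1.628334, Gamma_vvv = 3.216729; k2 = (-0.634714, -0.333050, 3.251514, -1.498146)
  k3: at (u, v) = (0.398019, -0.779435), (du/dtau, dv/dtau) = (-0.631744, -0.331236); Gamma_uuu = -1.008108, Gamma_uuv = -3.515941, Gamma_uvv = -12.341022, Gamma_vuu = 1.126492, Gamma_vuv = 1.634208, Gamma_vvv = 3.232227; k3 = (-0.631744, -0.331236, 3.227830, -1.488152)
  k4: at (u, v) = (0.382300, -0.787671), (du/dtau, dv/dtau) = (-0.551640, -0.368190); Gamma_uuu = -0.969239, Gamma_uuv = -3.406002, Gamma_uvv = -12.169070, Gamma_vuu = 1.115021, Gamma_vuv = 1.593122, Gamma_vvv = 3.114465; k4 = (-0.551640, -0.368190, 3.328212, -1.408671)
  Y <- Y + (h/6)(k1 + 2k2 + 2k3 + k4): u = 0.3822, v = -0.7877, du/dtau = -0.5512, dv/dtau = -0.3684


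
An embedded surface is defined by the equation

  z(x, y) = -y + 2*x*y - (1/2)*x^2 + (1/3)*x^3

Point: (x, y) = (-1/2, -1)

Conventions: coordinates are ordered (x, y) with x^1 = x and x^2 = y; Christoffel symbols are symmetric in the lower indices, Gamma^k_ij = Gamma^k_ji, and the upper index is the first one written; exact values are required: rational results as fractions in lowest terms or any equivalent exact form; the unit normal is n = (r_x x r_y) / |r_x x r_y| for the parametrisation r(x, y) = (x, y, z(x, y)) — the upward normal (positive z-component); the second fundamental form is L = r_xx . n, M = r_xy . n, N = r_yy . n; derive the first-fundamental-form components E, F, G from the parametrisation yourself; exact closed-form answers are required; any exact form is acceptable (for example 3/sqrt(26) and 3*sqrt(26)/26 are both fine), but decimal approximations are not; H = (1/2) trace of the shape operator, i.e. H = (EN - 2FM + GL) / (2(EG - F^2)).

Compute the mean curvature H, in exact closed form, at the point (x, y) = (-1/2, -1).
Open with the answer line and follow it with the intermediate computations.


Answer: H = -128*sqrt(105)/2205

z_x = -5/4, z_y = -2, z_xx = -2, z_xy = 2, z_yy = 0
E = 41/16, F = 5/2, G = 5; answer radicand W^2 = 105/16
unnormalised second-form numerators: l = -2, m = 2, n = 0; L = l/sqrt(105/16), and similarly M = m/sqrt(W^2), N = n/sqrt(W^2)
H = (E*n - 2*F*m + G*l) / (2*(EG - F^2)*sqrt(W^2)); E*n - 2*F*m + G*l = -20, EG - F^2 = 105/16, so H = (-32/21)/sqrt(105/16)


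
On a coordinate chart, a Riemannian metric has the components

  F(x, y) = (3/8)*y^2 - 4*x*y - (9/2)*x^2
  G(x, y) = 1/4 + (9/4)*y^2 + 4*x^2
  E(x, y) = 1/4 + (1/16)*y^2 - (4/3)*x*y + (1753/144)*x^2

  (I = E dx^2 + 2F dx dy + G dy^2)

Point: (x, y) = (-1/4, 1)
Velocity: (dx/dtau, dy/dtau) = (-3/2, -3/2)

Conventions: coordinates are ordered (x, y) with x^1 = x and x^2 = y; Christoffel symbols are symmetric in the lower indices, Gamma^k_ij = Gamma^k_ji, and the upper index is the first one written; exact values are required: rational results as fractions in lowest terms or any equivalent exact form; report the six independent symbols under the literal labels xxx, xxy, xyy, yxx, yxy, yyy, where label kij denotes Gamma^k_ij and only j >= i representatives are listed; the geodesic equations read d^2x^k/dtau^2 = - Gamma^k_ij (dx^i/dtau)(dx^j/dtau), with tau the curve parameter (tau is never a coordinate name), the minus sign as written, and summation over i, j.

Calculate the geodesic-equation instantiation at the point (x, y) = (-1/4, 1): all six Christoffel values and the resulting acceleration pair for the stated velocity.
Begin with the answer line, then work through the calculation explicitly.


Answer: Gamma_xxx = -37039/12313, Gamma_xxy = 7944/12313, Gamma_xyy = 23508/12313, Gamma_yxx = 20125/42216, Gamma_yxy = -1091/1759, Gamma_yyy = 207/3518; accelerations (d^2x/dtau^2, d^2y/dtau^2) = (-21213/49252, 89277/56288)

E = 3241/2304, F = 35/32, G = 11/4 at the point
E_x = -2137/288, E_y = 11/24, F_x = -7/4, F_y = 7/4, G_x = -2, G_y = 9/2
EG - F^2 = 12313/4608;  g^inv = (4608/12313) * [[11/4, -35/32], [-35/32, 3241/2304]]
first-kind symbols [ij,l] = (1/2)(d_i g_jl + d_j g_il - d_l g_ij): [xx,x] = E_x/2 = -2137/576, [xx,y] = F_x - E_y/2 = -95/48, [xy,x] = E_y/2 = 11/48, [xy,y] = G_x/2 = -1, [yy,x] = F_y - G_x/2 = 11/4, [yy,y] = G_y/2 = 9/4
Gamma^x_ij = (G*[ij,x] - F*[ij,y])/(EG - F^2), Gamma^y_ij = (E*[ij,y] - F*[ij,x])/(EG - F^2)
Gamma_xxx = -37039/12313, Gamma_xxy = 7944/12313, Gamma_xyy = 23508/12313, Gamma_yxx = 20125/42216, Gamma_yxy = -1091/1759, Gamma_yyy = 207/3518
d^2x/dtau^2 = -(Gamma_xxx*(-3/2)^2 + 2*Gamma_xxy*(-3/2)*(-3/2) + Gamma_xyy*(-3/2)^2) = -21213/49252
d^2y/dtau^2 = -(Gamma_yxx*(-3/2)^2 + 2*Gamma_yxy*(-3/2)*(-3/2) + Gamma_yyy*(-3/2)^2) = 89277/56288


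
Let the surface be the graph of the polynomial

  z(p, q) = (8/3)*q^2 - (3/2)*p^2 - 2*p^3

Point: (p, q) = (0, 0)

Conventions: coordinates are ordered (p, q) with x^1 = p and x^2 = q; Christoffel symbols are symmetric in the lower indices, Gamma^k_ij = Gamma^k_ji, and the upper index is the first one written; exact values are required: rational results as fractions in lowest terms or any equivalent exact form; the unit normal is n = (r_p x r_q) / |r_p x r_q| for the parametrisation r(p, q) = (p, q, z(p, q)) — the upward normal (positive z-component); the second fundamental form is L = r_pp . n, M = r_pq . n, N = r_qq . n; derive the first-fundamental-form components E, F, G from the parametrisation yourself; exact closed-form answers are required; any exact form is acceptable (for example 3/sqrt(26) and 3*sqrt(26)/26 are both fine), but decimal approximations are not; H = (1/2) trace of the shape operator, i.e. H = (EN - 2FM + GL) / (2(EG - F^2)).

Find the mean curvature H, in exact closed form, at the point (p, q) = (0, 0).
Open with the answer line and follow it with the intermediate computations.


Answer: H = 7/6

z_p = 0, z_q = 0, z_pp = -3, z_pq = 0, z_qq = 16/3
E = 1, F = 0, G = 1; answer radicand W^2 = 1
unnormalised second-form numerators: l = -3, m = 0, n = 16/3; L = l/sqrt(1), and similarly M = m/sqrt(W^2), N = n/sqrt(W^2)
H = (E*n - 2*F*m + G*l) / (2*(EG - F^2)*sqrt(W^2)); E*n - 2*F*m + G*l = 7/3, EG - F^2 = 1, so H = (7/6)/sqrt(1)


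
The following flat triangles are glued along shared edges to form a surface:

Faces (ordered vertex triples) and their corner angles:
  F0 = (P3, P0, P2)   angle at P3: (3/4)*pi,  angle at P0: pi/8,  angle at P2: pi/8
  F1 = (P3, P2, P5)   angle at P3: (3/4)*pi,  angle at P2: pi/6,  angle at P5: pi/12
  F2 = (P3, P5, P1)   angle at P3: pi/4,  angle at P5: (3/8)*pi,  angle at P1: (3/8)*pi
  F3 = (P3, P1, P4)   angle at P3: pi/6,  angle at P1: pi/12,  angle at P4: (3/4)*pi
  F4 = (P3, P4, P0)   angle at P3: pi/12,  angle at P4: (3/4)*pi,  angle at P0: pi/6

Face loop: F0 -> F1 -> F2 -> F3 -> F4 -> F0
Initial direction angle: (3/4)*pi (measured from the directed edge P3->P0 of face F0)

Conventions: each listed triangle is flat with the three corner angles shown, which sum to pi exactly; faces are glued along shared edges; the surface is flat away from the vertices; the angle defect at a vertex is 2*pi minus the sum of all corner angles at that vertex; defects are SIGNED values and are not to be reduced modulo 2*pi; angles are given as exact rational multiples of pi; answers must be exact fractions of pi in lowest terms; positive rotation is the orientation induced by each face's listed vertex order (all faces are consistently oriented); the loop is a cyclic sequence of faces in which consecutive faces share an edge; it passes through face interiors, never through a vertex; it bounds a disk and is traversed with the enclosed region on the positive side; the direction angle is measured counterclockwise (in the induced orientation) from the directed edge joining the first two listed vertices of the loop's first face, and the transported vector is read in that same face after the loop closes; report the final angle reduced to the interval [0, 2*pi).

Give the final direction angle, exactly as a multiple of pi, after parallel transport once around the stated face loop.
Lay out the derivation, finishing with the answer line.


enclosed vertex P3: corner angles sum to 2*pi, defect = 2*pi - 2*pi = 0
by Gauss-Bonnet the loop rotates the vector by the enclosed defect sum (positive orientation, mod 2*pi)
final angle = (3/4)*pi + 0 = (3/4)*pi (mod 2*pi)

Answer: final direction angle = (3/4)*pi


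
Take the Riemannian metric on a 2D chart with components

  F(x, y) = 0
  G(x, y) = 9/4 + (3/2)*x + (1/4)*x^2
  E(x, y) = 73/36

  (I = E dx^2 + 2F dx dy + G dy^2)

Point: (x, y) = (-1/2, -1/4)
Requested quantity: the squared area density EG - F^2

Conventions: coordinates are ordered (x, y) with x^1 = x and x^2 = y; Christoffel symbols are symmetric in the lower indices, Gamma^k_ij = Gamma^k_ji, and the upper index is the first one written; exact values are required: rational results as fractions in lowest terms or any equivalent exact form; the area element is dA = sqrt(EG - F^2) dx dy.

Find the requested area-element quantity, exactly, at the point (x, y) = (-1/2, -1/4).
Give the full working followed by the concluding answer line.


E = 73/36, F = 0, G = 25/16; EG - F^2 = 1825/576

Answer: EG - F^2 = 1825/576


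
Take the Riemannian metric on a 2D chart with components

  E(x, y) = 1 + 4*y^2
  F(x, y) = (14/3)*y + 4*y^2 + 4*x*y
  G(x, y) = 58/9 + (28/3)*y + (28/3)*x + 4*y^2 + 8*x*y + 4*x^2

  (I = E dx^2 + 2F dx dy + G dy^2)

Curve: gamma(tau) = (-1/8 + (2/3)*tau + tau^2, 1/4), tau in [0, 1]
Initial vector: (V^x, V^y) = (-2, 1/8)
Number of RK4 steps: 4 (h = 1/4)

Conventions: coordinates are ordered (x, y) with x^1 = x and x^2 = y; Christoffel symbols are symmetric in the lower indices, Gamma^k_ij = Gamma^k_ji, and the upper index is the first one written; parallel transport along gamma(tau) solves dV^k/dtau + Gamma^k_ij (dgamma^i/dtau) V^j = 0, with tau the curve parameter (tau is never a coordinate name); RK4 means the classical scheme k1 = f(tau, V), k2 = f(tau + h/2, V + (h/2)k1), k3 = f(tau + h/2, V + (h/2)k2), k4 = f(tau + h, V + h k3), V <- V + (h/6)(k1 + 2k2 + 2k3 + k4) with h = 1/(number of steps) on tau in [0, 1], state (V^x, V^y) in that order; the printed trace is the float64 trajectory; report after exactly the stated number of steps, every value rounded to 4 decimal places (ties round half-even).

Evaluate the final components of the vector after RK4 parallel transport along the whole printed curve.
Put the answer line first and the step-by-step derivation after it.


Answer: V^x = -2.0091, V^y = 0.0584

gamma'(tau) = (2/3 + 2*tau, 0); f(tau, V)^k = -Gamma^k_ij(gamma(tau)) gamma'^i(tau) V^j; h = 1/4; intermediate values shown to 6 dp
curve data and Christoffel symbols at the stage parameters:
  tau = 0.000000: gamma = (-0.125000, 0.250000), gamma' = (0.666667, 0.000000); Gamma_xxx = 0.000000, Gamma_xxy = 0.126205, Gamma_xyy = 0.126205, Gamma_yxx = 0.000000, Gamma_yxy = 0.652060, Gamma_yyy = 0.652060
  tau = 0.125000: gamma = (-0.026042, 0.250000), gamma' = (0.916667, 0.000000); Gamma_xxx = 0.000000, Gamma_xxy = 0.111292, Gamma_xyy = 0.111292, Gamma_yxx = 0.000000, Gamma_yxy = 0.619063, Gamma_yyy = 0.619063
  tau = 0.250000: gamma = (0.104167, 0.250000), gamma' = (1.166667, 0.000000); Gamma_xxx = 0.000000, Gamma_xxy = 0.095222, Gamma_xyy = 0.095222, Gamma_yxx = 0.000000, Gamma_yxy = 0.579269, Gamma_yyy = 0.579269
  tau = 0.375000: gamma = (0.265625, 0.250000), gamma' = (1.416667, 0.000000); Gamma_xxx = 0.000000, Gamma_xxy = 0.079552, Gamma_xyy = 0.079552, Gamma_yxx = 0.000000, Gamma_yxy = 0.535318, Gamma_yyy = 0.535318
  tau = 0.500000: gamma = (0.458333, 0.250000), gamma' = (1.666667, 0.000000); Gamma_xxx = 0.000000, Gamma_xxy = 0.065306, Gamma_xyy = 0.065306, Gamma_yxx = 0.000000, Gamma_yxy = 0.489796, Gamma_yyy = 0.489796
  tau = 0.625000: gamma = (0.682292, 0.250000), gamma' = (1.916667, 0.000000); Gamma_xxx = 0.000000, Gamma_xxy = 0.052987, Gamma_xyy = 0.052987, Gamma_yxx = 0.000000, Gamma_yxy = 0.444871, Gamma_yyy = 0.444871
  tau = 0.750000: gamma = (0.937500, 0.250000), gamma' = (2.166667, 0.000000); Gamma_xxx = 0.000000, Gamma_xxy = 0.042701, Gamma_xyy = 0.042701, Gamma_yxx = 0.000000, Gamma_yxy = 0.402105, Gamma_yyy = 0.402105
  tau = 0.875000: gamma = (1.223958, 0.250000), gamma' = (2.416667, 0.000000); Gamma_xxx = 0.000000, Gamma_xxy = 0.034315, Gamma_xyy = 0.034315, Gamma_yxx = 0.000000, Gamma_yxy = 0.362454, Gamma_yyy = 0.362454
  tau = 1.000000: gamma = (1.541667, 0.250000), gamma' = (2.666667, 0.000000); Gamma_xxx = 0.000000, Gamma_xxy = 0.027581, Gamma_xyy = 0.027581, Gamma_yxx = 0.000000, Gamma_yxy = 0.326374, Gamma_yyy = 0.326374
step 0: V^x = -2.0000, V^y = 0.1250
step 1: k1 = (-0.010517, -0.054338), k2 = (-0.012059, -0.067080), k3 = (-0.011897, -0.066176), k4 = (-0.012049, -0.073296); V <- V + (h/6)(k1 + 2k2 + 2k3 + k4): V^x = -2.0029, V^y = 0.1086
step 2: k1 = (-0.012062, -0.073378), k2 = (-0.011203, -0.075385), k3 = (-0.011175, -0.075195), k4 = (-0.009772, -0.073289); V <- V + (h/6)(k1 + 2k2 + 2k3 + k4): V^x = -2.0057, V^y = 0.0899
step 3: k1 = (-0.009787, -0.073402), k2 = (-0.008200, -0.068847), k3 = (-0.008258, -0.069332), k4 = (-0.006716, -0.063238); V <- V + (h/6)(k1 + 2k2 + 2k3 + k4): V^x = -2.0078, V^y = 0.0727
step 4: k1 = (-0.006727, -0.063347), k2 = (-0.005373, -0.056753), k3 = (-0.005441, -0.057475), k4 = (-0.004291, -0.050776); V <- V + (h/6)(k1 + 2k2 + 2k3 + k4): V^x = -2.0091, V^y = 0.0584


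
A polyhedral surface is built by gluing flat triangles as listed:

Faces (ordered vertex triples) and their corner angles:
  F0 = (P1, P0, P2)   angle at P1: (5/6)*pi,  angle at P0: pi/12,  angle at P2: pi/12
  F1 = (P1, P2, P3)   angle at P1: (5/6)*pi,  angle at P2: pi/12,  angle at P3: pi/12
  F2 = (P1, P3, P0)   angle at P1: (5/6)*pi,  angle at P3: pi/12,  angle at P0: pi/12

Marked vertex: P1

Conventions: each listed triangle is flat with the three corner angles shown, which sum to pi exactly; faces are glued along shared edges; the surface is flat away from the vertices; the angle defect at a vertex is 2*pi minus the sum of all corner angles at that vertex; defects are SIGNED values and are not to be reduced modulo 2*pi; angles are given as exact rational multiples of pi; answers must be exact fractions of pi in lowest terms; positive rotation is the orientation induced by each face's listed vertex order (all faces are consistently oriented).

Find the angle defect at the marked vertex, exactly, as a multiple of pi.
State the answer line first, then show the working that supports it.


Answer: defect(P1) = -pi/2

Sum of corner angles at P1: (5/2)*pi
defect = 2*pi - (5/2)*pi


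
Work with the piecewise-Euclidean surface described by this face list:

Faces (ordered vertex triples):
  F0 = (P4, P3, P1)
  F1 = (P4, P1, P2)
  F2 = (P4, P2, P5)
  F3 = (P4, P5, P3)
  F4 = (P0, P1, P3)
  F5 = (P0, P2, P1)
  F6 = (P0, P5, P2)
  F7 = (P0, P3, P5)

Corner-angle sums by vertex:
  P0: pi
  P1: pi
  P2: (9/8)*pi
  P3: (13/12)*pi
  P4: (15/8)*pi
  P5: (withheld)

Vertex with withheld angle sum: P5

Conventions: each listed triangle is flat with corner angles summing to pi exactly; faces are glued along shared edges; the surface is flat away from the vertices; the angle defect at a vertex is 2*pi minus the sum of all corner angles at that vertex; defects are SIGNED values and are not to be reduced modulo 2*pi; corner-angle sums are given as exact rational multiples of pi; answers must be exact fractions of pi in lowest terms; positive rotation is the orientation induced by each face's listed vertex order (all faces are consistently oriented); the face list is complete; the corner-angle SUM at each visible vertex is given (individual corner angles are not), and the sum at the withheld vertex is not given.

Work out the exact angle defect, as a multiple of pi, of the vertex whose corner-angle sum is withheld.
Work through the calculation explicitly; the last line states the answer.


V = 6, E = 12, F = 8; chi = V - E + F = 2
Gauss-Bonnet: total defect = 2*pi*chi = 4*pi; visible defects sum to (47/12)*pi

Answer: defect(P5) = pi/12


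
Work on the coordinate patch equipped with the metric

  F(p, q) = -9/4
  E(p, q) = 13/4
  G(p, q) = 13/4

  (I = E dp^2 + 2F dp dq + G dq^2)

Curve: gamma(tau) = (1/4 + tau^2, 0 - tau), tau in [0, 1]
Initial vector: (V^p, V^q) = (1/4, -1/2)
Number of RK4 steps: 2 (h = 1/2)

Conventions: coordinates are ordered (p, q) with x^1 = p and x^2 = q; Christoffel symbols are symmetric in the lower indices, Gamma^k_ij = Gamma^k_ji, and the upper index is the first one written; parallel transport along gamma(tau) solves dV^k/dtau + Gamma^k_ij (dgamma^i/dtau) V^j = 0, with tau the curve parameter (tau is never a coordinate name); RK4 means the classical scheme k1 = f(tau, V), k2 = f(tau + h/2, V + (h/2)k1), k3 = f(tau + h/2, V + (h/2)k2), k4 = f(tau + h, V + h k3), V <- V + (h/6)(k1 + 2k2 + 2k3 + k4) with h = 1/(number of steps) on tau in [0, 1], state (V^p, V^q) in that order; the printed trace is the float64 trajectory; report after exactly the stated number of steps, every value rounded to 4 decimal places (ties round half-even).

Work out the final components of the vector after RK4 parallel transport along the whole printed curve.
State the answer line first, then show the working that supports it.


Answer: V^p = 0.2500, V^q = -0.5000

gamma'(tau) = (2*tau, -1); f(tau, V)^k = -Gamma^k_ij(gamma(tau)) gamma'^i(tau) V^j; h = 1/2; intermediate values shown to 6 dp
curve data and Christoffel symbols at the stage parameters:
  tau = 0.000000: gamma = (0.250000, 0.000000), gamma' = (0.000000, -1.000000); Gamma_ppp = 0.000000, Gamma_ppq = 0.000000, Gamma_pqq = 0.000000, Gamma_qpp = 0.000000, Gamma_qpq = 0.000000, Gamma_qqq = 0.000000
  tau = 0.250000: gamma = (0.312500, -0.250000), gamma' = (0.500000, -1.000000); Gamma_ppp = 0.000000, Gamma_ppq = 0.000000, Gamma_pqq = 0.000000, Gamma_qpp = 0.000000, Gamma_qpq = 0.000000, Gamma_qqq = 0.000000
  tau = 0.500000: gamma = (0.500000, -0.500000), gamma' = (1.000000, -1.000000); Gamma_ppp = 0.000000, Gamma_ppq = 0.000000, Gamma_pqq = 0.000000, Gamma_qpp = 0.000000, Gamma_qpq = 0.000000, Gamma_qqq = 0.000000
  tau = 0.750000: gamma = (0.812500, -0.750000), gamma' = (1.500000, -1.000000); Gamma_ppp = 0.000000, Gamma_ppq = 0.000000, Gamma_pqq = 0.000000, Gamma_qpp = 0.000000, Gamma_qpq = 0.000000, Gamma_qqq = 0.000000
  tau = 1.000000: gamma = (1.250000, -1.000000), gamma' = (2.000000, -1.000000); Gamma_ppp = 0.000000, Gamma_ppq = 0.000000, Gamma_pqq = 0.000000, Gamma_qpp = 0.000000, Gamma_qpq = 0.000000, Gamma_qqq = 0.000000
step 0: V^p = 0.2500, V^q = -0.5000
step 1: k1 = (0.000000, 0.000000), k2 = (0.000000, 0.000000), k3 = (0.000000, 0.000000), k4 = (0.000000, 0.000000); V <- V + (h/6)(k1 + 2k2 + 2k3 + k4): V^p = 0.2500, V^q = -0.5000
step 2: k1 = (0.000000, 0.000000), k2 = (0.000000, 0.000000), k3 = (0.000000, 0.000000), k4 = (0.000000, 0.000000); V <- V + (h/6)(k1 + 2k2 + 2k3 + k4): V^p = 0.2500, V^q = -0.5000


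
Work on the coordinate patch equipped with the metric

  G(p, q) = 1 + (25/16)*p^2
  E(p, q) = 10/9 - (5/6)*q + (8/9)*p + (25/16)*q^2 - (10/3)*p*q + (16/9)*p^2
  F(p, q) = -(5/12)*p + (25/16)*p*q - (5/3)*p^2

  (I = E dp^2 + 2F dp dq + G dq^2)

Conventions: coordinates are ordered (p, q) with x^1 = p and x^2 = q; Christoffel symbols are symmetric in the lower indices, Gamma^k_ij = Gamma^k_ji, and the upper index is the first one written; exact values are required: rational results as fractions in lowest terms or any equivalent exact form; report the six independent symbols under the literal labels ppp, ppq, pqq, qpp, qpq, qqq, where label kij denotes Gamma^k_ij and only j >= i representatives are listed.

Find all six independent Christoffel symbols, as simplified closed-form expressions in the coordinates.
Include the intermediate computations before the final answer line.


E = 10/9 - (5/6)*q + (8/9)*p + (25/16)*q^2 - (10/3)*p*q + (16/9)*p^2; F = -(5/12)*p + (25/16)*p*q - (5/3)*p^2; G = 1 + (25/16)*p^2
Gamma^k_ij = (1/2) g^{kl} (d_i g_jl + d_j g_il - d_l g_ij), with g^inv = (1/(EG-F^2)) [[G, -F], [-F, E]]
first partials: E_p = 8/9 - (10/3)*q + (32/9)*p, E_q = -5/6 + (25/8)*q - (10/3)*p, F_p = -5/12 + (25/16)*q - (10/3)*p, F_q = (25/16)*p, G_p = (25/8)*p, G_q = 0
D = EG - F^2 = 10/9 - (5/6)*q + (8/9)*p + (25/16)*q^2 - (10/3)*p*q + (481/144)*p^2
expanded: Gamma^p_pp = (G E_p - 2F F_p + F E_q)/(2D), Gamma^p_pq = (G E_q - F G_p)/(2D), Gamma^p_qq = (2G F_q - G G_p - F G_q)/(2D), Gamma^q_pp = (2E F_p - E E_q - F E_p)/(2D), Gamma^q_pq = (E G_p - F E_q)/(2D), Gamma^q_qq = (E G_q - 2F F_q + F G_p)/(2D); substitute and cancel common factors

Answer: Gamma_ppp = (256*p - 240*q + 64)/(481*p^2 - 480*p*q + 128*p + 225*q^2 - 120*q + 160), Gamma_ppq = (-240*p + 225*q - 60)/(481*p^2 - 480*p*q + 128*p + 225*q^2 - 120*q + 160), Gamma_pqq = 0, Gamma_qpp = -240*p/(481*p^2 - 480*p*q + 128*p + 225*q^2 - 120*q + 160), Gamma_qpq = 225*p/(481*p^2 - 480*p*q + 128*p + 225*q^2 - 120*q + 160), Gamma_qqq = 0


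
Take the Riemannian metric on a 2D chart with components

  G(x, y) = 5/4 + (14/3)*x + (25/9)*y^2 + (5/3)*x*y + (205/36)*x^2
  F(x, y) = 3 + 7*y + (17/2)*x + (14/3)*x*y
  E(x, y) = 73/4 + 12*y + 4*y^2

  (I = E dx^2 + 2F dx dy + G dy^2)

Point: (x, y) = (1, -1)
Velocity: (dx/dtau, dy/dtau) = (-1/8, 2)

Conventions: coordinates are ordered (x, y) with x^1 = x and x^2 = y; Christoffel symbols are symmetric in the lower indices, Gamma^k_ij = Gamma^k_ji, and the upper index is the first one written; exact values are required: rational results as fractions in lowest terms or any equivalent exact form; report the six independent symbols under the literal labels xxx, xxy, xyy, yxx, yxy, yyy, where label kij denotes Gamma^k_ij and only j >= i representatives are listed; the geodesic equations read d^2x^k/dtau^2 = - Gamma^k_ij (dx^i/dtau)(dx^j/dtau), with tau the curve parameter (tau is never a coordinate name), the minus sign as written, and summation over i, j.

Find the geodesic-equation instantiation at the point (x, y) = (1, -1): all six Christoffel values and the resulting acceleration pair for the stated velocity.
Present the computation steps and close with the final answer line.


E = 41/4, F = -1/6, G = 229/18 at the point
E_x = 0, E_y = 4, F_x = 23/6, F_y = 35/3, G_x = 259/18, G_y = -35/9
EG - F^2 = 1043/8;  g^inv = (8/1043) * [[229/18, 1/6], [1/6, 41/4]]
first-kind symbols [ij,l] = (1/2)(d_i g_jl + d_j g_il - d_l g_ij): [xx,x] = E_x/2 = 0, [xx,y] = F_x - E_y/2 = 11/6, [xy,x] = E_y/2 = 2, [xy,y] = G_x/2 = 259/36, [yy,x] = F_y - G_x/2 = 161/36, [yy,y] = G_y/2 = -35/18
Gamma^x_ij = (G*[ij,x] - F*[ij,y])/(EG - F^2), Gamma^y_ij = (E*[ij,y] - F*[ij,x])/(EG - F^2)
Gamma_xxx = 22/9387, Gamma_xxy = 5755/28161, Gamma_xyy = 5237/12069, Gamma_yxx = 451/3129, Gamma_yxy = 10667/18774, Gamma_yyy = -592/4023
d^2x/dtau^2 = -(Gamma_xxx*(-1/8)^2 + 2*Gamma_xxy*(-1/8)*(2) + Gamma_xyy*(2)^2) = -29639/18144
d^2y/dtau^2 = -(Gamma_yxx*(-1/8)^2 + 2*Gamma_yxy*(-1/8)*(2) + Gamma_yyy*(2)^2) = 10529/12096

Answer: Gamma_xxx = 22/9387, Gamma_xxy = 5755/28161, Gamma_xyy = 5237/12069, Gamma_yxx = 451/3129, Gamma_yxy = 10667/18774, Gamma_yyy = -592/4023; accelerations (d^2x/dtau^2, d^2y/dtau^2) = (-29639/18144, 10529/12096)


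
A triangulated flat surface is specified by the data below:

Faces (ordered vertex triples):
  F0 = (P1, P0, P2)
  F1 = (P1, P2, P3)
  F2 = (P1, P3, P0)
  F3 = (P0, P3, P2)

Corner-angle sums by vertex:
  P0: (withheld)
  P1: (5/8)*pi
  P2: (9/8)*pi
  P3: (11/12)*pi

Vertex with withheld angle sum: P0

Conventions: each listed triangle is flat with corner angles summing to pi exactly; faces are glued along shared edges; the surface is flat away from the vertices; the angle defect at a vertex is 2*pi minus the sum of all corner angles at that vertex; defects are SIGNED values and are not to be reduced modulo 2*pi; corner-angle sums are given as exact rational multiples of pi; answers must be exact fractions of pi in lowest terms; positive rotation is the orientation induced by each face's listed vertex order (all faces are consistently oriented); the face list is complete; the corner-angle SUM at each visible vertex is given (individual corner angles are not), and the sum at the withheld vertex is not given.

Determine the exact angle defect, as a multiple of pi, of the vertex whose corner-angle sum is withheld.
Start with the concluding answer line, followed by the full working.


Answer: defect(P0) = (2/3)*pi

V = 4, E = 6, F = 4; chi = V - E + F = 2
Gauss-Bonnet: total defect = 2*pi*chi = 4*pi; visible defects sum to (10/3)*pi


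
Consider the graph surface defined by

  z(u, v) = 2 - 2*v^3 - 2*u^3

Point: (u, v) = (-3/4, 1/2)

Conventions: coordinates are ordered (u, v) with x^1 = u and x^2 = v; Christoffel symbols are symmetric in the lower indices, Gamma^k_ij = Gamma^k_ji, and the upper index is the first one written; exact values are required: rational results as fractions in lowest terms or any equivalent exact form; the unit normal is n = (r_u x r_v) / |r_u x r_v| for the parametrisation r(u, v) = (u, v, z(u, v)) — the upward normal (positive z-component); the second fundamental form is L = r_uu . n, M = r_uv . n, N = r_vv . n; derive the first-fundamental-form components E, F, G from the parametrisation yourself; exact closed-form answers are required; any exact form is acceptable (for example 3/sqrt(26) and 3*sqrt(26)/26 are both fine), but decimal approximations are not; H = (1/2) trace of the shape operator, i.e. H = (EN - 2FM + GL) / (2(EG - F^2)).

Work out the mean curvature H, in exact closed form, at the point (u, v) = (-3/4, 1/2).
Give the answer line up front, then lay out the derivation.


Answer: H = -11544*sqrt(937)/877969

z_u = -27/8, z_v = -3/2, z_uu = 9, z_uv = 0, z_vv = -6
E = 793/64, F = 81/16, G = 13/4; answer radicand W^2 = 937/64
unnormalised second-form numerators: l = 9, m = 0, n = -6; L = l/sqrt(937/64), and similarly M = m/sqrt(W^2), N = n/sqrt(W^2)
H = (E*n - 2*F*m + G*l) / (2*(EG - F^2)*sqrt(W^2)); E*n - 2*F*m + G*l = -1443/32, EG - F^2 = 937/64, so H = (-1443/937)/sqrt(937/64)


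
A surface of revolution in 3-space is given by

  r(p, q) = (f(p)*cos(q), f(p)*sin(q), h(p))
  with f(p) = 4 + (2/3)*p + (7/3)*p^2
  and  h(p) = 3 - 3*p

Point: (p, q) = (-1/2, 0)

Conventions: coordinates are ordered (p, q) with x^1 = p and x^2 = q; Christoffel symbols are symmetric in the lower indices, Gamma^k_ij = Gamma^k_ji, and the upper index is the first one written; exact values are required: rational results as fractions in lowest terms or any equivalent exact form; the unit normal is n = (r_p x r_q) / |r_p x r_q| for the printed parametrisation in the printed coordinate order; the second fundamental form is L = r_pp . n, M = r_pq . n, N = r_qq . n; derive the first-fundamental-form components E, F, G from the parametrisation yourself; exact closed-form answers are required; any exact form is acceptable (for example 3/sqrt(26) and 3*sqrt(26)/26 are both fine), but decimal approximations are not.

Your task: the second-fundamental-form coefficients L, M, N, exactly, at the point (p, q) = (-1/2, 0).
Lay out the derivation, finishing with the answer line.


f = 17/4, f' = -5/3, f'' = 14/3, h' = -3, h'' = 0
E = 106/9, F = 0, G = 289/16; answer radicand W^2 = 106/9
unnormalised second-form numerators: l = 14, m = 0, n = -51/4; L = l/sqrt(106/9), and similarly M = m/sqrt(W^2), N = n/sqrt(W^2)

Answer: L = 21*sqrt(106)/53, M = 0, N = -153*sqrt(106)/424


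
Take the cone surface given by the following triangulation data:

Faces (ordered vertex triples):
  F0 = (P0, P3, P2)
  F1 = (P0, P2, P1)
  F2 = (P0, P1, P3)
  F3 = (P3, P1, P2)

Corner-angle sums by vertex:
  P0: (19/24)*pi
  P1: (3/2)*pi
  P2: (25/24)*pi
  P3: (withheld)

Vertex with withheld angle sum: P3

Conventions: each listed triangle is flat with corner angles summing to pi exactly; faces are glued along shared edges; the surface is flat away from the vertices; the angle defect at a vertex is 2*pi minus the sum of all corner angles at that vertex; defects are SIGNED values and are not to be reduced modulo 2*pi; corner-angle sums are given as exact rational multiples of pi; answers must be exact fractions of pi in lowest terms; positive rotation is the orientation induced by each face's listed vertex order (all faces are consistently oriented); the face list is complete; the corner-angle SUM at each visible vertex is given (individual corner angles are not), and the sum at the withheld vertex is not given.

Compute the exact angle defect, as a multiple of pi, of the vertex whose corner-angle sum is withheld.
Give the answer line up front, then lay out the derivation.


Answer: defect(P3) = (4/3)*pi

V = 4, E = 6, F = 4; chi = V - E + F = 2
Gauss-Bonnet: total defect = 2*pi*chi = 4*pi; visible defects sum to (8/3)*pi


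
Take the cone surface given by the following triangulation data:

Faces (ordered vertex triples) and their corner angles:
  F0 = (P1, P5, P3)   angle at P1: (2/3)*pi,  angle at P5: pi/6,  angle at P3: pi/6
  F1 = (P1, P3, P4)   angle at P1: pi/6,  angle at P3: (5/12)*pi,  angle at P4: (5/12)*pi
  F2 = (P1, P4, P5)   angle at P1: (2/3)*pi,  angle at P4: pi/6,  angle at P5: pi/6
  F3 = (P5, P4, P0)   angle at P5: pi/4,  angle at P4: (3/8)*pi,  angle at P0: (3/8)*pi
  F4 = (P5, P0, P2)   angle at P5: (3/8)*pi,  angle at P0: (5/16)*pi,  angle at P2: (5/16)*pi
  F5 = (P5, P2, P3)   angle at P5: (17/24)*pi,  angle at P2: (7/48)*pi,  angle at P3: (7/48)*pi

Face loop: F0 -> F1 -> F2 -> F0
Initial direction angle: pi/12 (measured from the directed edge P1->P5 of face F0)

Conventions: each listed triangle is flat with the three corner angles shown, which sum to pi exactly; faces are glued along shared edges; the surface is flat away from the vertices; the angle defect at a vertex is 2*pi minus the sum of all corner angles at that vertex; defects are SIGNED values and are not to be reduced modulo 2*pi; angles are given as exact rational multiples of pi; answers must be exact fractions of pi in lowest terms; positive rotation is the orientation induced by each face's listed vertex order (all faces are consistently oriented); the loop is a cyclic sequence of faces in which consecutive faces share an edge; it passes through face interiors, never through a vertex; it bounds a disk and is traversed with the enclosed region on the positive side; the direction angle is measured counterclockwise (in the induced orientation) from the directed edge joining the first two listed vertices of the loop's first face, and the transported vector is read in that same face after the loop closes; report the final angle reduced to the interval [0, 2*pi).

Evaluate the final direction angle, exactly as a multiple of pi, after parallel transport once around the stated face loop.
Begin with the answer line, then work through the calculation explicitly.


Answer: final direction angle = (7/12)*pi

enclosed vertex P1: corner angles sum to (3/2)*pi, defect = 2*pi - (3/2)*pi = pi/2
adding the enclosed defects to the starting angle (mod 2*pi, induced orientation) gives the holonomy
final angle = pi/12 + pi/2 = (7/12)*pi (mod 2*pi)


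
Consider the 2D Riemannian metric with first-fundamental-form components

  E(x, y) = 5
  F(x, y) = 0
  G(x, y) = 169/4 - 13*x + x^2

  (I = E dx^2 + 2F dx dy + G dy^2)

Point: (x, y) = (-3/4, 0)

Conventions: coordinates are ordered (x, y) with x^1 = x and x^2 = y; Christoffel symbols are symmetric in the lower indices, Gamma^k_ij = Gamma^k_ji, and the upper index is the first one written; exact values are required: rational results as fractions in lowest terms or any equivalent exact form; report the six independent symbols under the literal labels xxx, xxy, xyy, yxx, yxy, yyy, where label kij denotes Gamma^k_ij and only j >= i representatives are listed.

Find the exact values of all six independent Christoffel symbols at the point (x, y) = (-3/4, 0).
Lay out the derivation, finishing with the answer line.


E = 5, F = 0, G = 841/16 at the point
E_x = 0, E_y = 0, F_x = 0, F_y = 0, G_x = -29/2, G_y = 0
EG - F^2 = 4205/16;  g^inv = (16/4205) * [[841/16, 0], [0, 5]]
first-kind symbols [ij,l] = (1/2)(d_i g_jl + d_j g_il - d_l g_ij): [xx,x] = E_x/2 = 0, [xx,y] = F_x - E_y/2 = 0, [xy,x] = E_y/2 = 0, [xy,y] = G_x/2 = -29/4, [yy,x] = F_y - G_x/2 = 29/4, [yy,y] = G_y/2 = 0
Gamma^x_ij = (G*[ij,x] - F*[ij,y])/(EG - F^2), Gamma^y_ij = (E*[ij,y] - F*[ij,x])/(EG - F^2)

Answer: Gamma_xxx = 0, Gamma_xxy = 0, Gamma_xyy = 29/20, Gamma_yxx = 0, Gamma_yxy = -4/29, Gamma_yyy = 0


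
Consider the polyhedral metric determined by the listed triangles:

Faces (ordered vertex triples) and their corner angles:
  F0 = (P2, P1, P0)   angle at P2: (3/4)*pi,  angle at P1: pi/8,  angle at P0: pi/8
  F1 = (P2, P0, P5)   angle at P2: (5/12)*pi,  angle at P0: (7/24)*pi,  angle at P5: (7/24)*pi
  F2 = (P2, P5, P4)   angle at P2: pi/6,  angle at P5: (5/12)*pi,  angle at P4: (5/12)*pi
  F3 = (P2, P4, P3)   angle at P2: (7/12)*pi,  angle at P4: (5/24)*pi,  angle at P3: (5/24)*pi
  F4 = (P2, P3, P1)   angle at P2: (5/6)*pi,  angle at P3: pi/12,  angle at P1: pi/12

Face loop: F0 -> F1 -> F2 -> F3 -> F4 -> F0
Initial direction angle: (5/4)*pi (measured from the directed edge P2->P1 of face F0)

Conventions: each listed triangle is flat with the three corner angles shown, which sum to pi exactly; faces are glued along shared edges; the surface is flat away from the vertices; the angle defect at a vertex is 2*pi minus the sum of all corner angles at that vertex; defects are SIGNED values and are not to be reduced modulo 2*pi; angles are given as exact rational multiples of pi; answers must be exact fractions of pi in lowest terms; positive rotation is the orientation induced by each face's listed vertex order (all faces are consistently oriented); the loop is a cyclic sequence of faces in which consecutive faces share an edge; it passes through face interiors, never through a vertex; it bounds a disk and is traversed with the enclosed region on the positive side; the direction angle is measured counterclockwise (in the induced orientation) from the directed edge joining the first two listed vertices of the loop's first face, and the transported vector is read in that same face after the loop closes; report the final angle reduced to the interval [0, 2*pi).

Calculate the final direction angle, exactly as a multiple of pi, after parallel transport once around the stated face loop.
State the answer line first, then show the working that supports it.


Answer: final direction angle = pi/2

enclosed vertex P2: corner angles sum to (11/4)*pi, defect = 2*pi - (11/4)*pi = (-3/4)*pi
summing the enclosed defects onto the initial angle, mod 2*pi in the induced orientation:
final angle = (5/4)*pi - (3/4)*pi = pi/2 (mod 2*pi)


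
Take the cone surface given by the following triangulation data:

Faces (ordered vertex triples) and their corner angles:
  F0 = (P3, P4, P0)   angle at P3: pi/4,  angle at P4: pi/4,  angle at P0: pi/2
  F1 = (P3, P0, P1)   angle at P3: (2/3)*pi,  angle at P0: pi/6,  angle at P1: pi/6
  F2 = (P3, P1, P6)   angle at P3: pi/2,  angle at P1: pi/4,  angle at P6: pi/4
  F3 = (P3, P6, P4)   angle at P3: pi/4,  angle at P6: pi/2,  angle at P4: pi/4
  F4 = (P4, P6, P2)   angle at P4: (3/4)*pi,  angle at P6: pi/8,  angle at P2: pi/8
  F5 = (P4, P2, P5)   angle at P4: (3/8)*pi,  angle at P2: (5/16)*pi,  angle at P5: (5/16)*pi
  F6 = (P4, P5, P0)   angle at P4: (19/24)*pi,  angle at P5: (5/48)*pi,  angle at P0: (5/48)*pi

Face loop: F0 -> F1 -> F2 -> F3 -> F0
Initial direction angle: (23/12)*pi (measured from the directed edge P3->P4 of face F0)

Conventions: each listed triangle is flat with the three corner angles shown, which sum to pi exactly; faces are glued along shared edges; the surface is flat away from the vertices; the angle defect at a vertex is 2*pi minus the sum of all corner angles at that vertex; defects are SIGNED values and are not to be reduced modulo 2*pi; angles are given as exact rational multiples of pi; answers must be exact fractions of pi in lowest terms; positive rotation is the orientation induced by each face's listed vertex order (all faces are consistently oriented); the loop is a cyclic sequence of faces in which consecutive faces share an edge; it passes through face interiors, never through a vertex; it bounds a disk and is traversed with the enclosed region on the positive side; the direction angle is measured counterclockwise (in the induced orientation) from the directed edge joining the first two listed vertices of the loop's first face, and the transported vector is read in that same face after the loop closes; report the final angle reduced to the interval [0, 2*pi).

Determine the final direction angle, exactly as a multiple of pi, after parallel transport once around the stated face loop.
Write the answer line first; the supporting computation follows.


Answer: final direction angle = pi/4

enclosed vertex P3: corner angles sum to (5/3)*pi, defect = 2*pi - (5/3)*pi = pi/3
by Gauss-Bonnet the loop rotates the vector by the enclosed defect sum (positive orientation, mod 2*pi)
final angle = (23/12)*pi + pi/3 = pi/4 (mod 2*pi)
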